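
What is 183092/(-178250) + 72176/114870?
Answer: -408320302/1023778875 ≈ -0.39884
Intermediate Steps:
183092/(-178250) + 72176/114870 = 183092*(-1/178250) + 72176*(1/114870) = -91546/89125 + 36088/57435 = -408320302/1023778875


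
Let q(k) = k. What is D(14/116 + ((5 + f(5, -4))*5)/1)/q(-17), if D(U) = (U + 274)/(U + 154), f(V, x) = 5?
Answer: -18799/201263 ≈ -0.093405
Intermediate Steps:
D(U) = (274 + U)/(154 + U)
D(14/116 + ((5 + f(5, -4))*5)/1)/q(-17) = ((274 + (14/116 + ((5 + 5)*5)/1))/(154 + (14/116 + ((5 + 5)*5)/1)))/(-17) = ((274 + (14*(1/116) + (10*5)*1))/(154 + (14*(1/116) + (10*5)*1)))*(-1/17) = ((274 + (7/58 + 50*1))/(154 + (7/58 + 50*1)))*(-1/17) = ((274 + (7/58 + 50))/(154 + (7/58 + 50)))*(-1/17) = ((274 + 2907/58)/(154 + 2907/58))*(-1/17) = ((18799/58)/(11839/58))*(-1/17) = ((58/11839)*(18799/58))*(-1/17) = (18799/11839)*(-1/17) = -18799/201263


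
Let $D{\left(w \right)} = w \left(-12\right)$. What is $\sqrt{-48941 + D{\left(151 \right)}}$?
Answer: $i \sqrt{50753} \approx 225.28 i$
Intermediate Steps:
$D{\left(w \right)} = - 12 w$
$\sqrt{-48941 + D{\left(151 \right)}} = \sqrt{-48941 - 1812} = \sqrt{-50753} = i \sqrt{50753}$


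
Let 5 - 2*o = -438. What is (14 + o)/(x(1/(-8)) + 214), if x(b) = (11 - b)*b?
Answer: 15072/13607 ≈ 1.1077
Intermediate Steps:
o = 443/2 (o = 5/2 - ½*(-438) = 5/2 + 219 = 443/2 ≈ 221.50)
x(b) = b*(11 - b)
(14 + o)/(x(1/(-8)) + 214) = (14 + 443/2)/((11 - 1/(-8))/(-8) + 214) = 471/(2*(-(11 - 1*(-⅛))/8 + 214)) = 471/(2*(-(11 + ⅛)/8 + 214)) = 471/(2*(-⅛*89/8 + 214)) = 471/(2*(-89/64 + 214)) = 471/(2*(13607/64)) = (471/2)*(64/13607) = 15072/13607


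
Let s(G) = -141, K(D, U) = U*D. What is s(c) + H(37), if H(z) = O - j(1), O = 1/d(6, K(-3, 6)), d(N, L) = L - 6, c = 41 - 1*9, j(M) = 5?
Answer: -3505/24 ≈ -146.04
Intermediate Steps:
K(D, U) = D*U
c = 32 (c = 41 - 9 = 32)
d(N, L) = -6 + L
O = -1/24 (O = 1/(-6 - 3*6) = 1/(-6 - 18) = 1/(-24) = -1/24 ≈ -0.041667)
H(z) = -121/24 (H(z) = -1/24 - 1*5 = -1/24 - 5 = -121/24)
s(c) + H(37) = -141 - 121/24 = -3505/24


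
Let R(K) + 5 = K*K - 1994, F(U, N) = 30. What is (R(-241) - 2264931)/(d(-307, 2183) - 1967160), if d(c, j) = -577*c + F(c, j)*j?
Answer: 2208849/1724531 ≈ 1.2808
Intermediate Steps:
R(K) = -1999 + K² (R(K) = -5 + (K*K - 1994) = -5 + (K² - 1994) = -5 + (-1994 + K²) = -1999 + K²)
d(c, j) = -577*c + 30*j
(R(-241) - 2264931)/(d(-307, 2183) - 1967160) = ((-1999 + (-241)²) - 2264931)/((-577*(-307) + 30*2183) - 1967160) = ((-1999 + 58081) - 2264931)/((177139 + 65490) - 1967160) = (56082 - 2264931)/(242629 - 1967160) = -2208849/(-1724531) = -2208849*(-1/1724531) = 2208849/1724531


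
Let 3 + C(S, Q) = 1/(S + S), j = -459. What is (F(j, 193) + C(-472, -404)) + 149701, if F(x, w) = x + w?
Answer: 141063807/944 ≈ 1.4943e+5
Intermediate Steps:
F(x, w) = w + x
C(S, Q) = -3 + 1/(2*S) (C(S, Q) = -3 + 1/(S + S) = -3 + 1/(2*S))
(F(j, 193) + C(-472, -404)) + 149701 = ((193 - 459) + (-3 + (1/2)/(-472))) + 149701 = (-266 + (-3 + (1/2)*(-1/472))) + 149701 = (-266 + (-3 - 1/944)) + 149701 = (-266 - 2833/944) + 149701 = -253937/944 + 149701 = 141063807/944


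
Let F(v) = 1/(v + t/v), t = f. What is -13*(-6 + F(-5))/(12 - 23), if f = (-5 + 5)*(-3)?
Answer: -403/55 ≈ -7.3273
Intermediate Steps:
f = 0 (f = 0*(-3) = 0)
t = 0
F(v) = 1/v (F(v) = 1/(v + 0/v) = 1/(v + 0) = 1/v)
-13*(-6 + F(-5))/(12 - 23) = -13*(-6 + 1/(-5))/(12 - 23) = -13*(-6 - ⅕)/(-11) = -(-403)*(-1)/(5*11) = -13*31/55 = -403/55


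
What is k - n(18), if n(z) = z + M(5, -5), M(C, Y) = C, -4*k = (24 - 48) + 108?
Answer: -44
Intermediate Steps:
k = -21 (k = -((24 - 48) + 108)/4 = -(-24 + 108)/4 = -1/4*84 = -21)
n(z) = 5 + z (n(z) = z + 5 = 5 + z)
k - n(18) = -21 - (5 + 18) = -21 - 1*23 = -21 - 23 = -44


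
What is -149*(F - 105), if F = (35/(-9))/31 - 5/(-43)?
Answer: 187709455/11997 ≈ 15646.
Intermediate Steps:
F = -110/11997 (F = (35*(-⅑))*(1/31) - 5*(-1/43) = -35/9*1/31 + 5/43 = -35/279 + 5/43 = -110/11997 ≈ -0.0091690)
-149*(F - 105) = -149*(-110/11997 - 105) = -149*(-1259795/11997) = 187709455/11997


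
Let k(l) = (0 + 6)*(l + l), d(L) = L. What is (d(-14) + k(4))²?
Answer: 1156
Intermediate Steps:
k(l) = 12*l (k(l) = 6*(2*l) = 12*l)
(d(-14) + k(4))² = (-14 + 12*4)² = (-14 + 48)² = 34² = 1156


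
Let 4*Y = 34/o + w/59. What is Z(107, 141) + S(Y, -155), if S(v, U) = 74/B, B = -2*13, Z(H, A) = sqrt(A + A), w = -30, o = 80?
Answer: -37/13 + sqrt(282) ≈ 13.947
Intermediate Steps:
Z(H, A) = sqrt(2)*sqrt(A) (Z(H, A) = sqrt(2*A) = sqrt(2)*sqrt(A))
B = -26
Y = -197/9440 (Y = (34/80 - 30/59)/4 = (34*(1/80) - 30*1/59)/4 = (17/40 - 30/59)/4 = (1/4)*(-197/2360) = -197/9440 ≈ -0.020869)
S(v, U) = -37/13 (S(v, U) = 74/(-26) = 74*(-1/26) = -37/13)
Z(107, 141) + S(Y, -155) = sqrt(2)*sqrt(141) - 37/13 = sqrt(282) - 37/13 = -37/13 + sqrt(282)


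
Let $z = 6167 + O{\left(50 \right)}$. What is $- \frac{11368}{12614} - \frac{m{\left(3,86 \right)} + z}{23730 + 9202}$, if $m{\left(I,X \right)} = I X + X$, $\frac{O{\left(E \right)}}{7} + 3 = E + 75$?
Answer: $- \frac{33376649}{29671732} \approx -1.1249$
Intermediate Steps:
$O{\left(E \right)} = 504 + 7 E$ ($O{\left(E \right)} = -21 + 7 \left(E + 75\right) = -21 + 7 \left(75 + E\right) = -21 + \left(525 + 7 E\right) = 504 + 7 E$)
$m{\left(I,X \right)} = X + I X$
$z = 7021$ ($z = 6167 + \left(504 + 7 \cdot 50\right) = 6167 + \left(504 + 350\right) = 6167 + 854 = 7021$)
$- \frac{11368}{12614} - \frac{m{\left(3,86 \right)} + z}{23730 + 9202} = - \frac{11368}{12614} - \frac{86 \left(1 + 3\right) + 7021}{23730 + 9202} = \left(-11368\right) \frac{1}{12614} - \frac{86 \cdot 4 + 7021}{32932} = - \frac{812}{901} - \left(344 + 7021\right) \frac{1}{32932} = - \frac{812}{901} - 7365 \cdot \frac{1}{32932} = - \frac{812}{901} - \frac{7365}{32932} = - \frac{33376649}{29671732}$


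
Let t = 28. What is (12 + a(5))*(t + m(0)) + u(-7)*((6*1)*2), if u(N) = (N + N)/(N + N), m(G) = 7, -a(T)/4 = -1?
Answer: 572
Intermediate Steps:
a(T) = 4 (a(T) = -4*(-1) = 4)
u(N) = 1 (u(N) = (2*N)/((2*N)) = (2*N)*(1/(2*N)) = 1)
(12 + a(5))*(t + m(0)) + u(-7)*((6*1)*2) = (12 + 4)*(28 + 7) + 1*((6*1)*2) = 16*35 + 1*(6*2) = 560 + 1*12 = 560 + 12 = 572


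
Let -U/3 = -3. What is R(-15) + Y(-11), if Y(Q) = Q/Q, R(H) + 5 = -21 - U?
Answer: -34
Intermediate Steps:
U = 9 (U = -3*(-3) = 9)
R(H) = -35 (R(H) = -5 + (-21 - 1*9) = -5 + (-21 - 9) = -5 - 30 = -35)
Y(Q) = 1
R(-15) + Y(-11) = -35 + 1 = -34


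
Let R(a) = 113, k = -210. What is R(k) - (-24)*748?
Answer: 18065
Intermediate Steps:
R(k) - (-24)*748 = 113 - (-24)*748 = 113 - 1*(-17952) = 113 + 17952 = 18065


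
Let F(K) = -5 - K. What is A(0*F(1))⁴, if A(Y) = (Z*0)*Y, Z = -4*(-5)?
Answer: 0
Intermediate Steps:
Z = 20
A(Y) = 0 (A(Y) = (20*0)*Y = 0*Y = 0)
A(0*F(1))⁴ = 0⁴ = 0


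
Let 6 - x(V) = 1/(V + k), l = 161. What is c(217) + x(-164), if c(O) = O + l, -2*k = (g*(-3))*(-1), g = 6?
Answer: 66433/173 ≈ 384.01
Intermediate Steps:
k = -9 (k = -6*(-3)*(-1)/2 = -(-9)*(-1) = -½*18 = -9)
x(V) = 6 - 1/(-9 + V) (x(V) = 6 - 1/(V - 9) = 6 - 1/(-9 + V))
c(O) = 161 + O (c(O) = O + 161 = 161 + O)
c(217) + x(-164) = (161 + 217) + (-55 + 6*(-164))/(-9 - 164) = 378 + (-55 - 984)/(-173) = 378 - 1/173*(-1039) = 378 + 1039/173 = 66433/173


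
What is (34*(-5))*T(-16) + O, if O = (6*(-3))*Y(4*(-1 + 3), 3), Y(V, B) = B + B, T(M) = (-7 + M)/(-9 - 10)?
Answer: -5962/19 ≈ -313.79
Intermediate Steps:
T(M) = 7/19 - M/19 (T(M) = (-7 + M)/(-19) = (-7 + M)*(-1/19) = 7/19 - M/19)
Y(V, B) = 2*B
O = -108 (O = (6*(-3))*(2*3) = -18*6 = -108)
(34*(-5))*T(-16) + O = (34*(-5))*(7/19 - 1/19*(-16)) - 108 = -170*(7/19 + 16/19) - 108 = -170*23/19 - 108 = -3910/19 - 108 = -5962/19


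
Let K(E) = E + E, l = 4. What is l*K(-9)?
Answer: -72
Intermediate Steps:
K(E) = 2*E
l*K(-9) = 4*(2*(-9)) = 4*(-18) = -72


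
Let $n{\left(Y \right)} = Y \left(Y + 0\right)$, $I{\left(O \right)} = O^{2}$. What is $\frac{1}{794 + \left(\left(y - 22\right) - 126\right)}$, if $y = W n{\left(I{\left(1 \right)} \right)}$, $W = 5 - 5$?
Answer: $\frac{1}{646} \approx 0.001548$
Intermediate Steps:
$W = 0$ ($W = 5 - 5 = 0$)
$n{\left(Y \right)} = Y^{2}$ ($n{\left(Y \right)} = Y Y = Y^{2}$)
$y = 0$ ($y = 0 \left(1^{2}\right)^{2} = 0 \cdot 1^{2} = 0 \cdot 1 = 0$)
$\frac{1}{794 + \left(\left(y - 22\right) - 126\right)} = \frac{1}{794 + \left(\left(0 - 22\right) - 126\right)} = \frac{1}{794 - 148} = \frac{1}{646}$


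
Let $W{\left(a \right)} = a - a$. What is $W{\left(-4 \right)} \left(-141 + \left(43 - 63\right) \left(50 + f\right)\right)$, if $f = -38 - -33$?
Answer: $0$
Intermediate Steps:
$W{\left(a \right)} = 0$
$f = -5$ ($f = -38 + 33 = -5$)
$W{\left(-4 \right)} \left(-141 + \left(43 - 63\right) \left(50 + f\right)\right) = 0 \left(-141 + \left(43 - 63\right) \left(50 - 5\right)\right) = 0 \left(-141 - 900\right) = 0 \left(-1041\right) = 0$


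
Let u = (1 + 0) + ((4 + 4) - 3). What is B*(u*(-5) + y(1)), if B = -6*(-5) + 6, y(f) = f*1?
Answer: -1044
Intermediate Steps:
y(f) = f
B = 36 (B = 30 + 6 = 36)
u = 6 (u = 1 + (8 - 3) = 1 + 5 = 6)
B*(u*(-5) + y(1)) = 36*(6*(-5) + 1) = 36*(-30 + 1) = 36*(-29) = -1044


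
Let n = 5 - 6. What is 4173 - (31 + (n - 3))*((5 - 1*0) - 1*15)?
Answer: 4443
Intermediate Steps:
n = -1
4173 - (31 + (n - 3))*((5 - 1*0) - 1*15) = 4173 - (31 + (-1 - 3))*((5 - 1*0) - 1*15) = 4173 - (31 - 4)*((5 + 0) - 15) = 4173 - 27*(5 - 15) = 4173 - 27*(-10) = 4173 - 1*(-270) = 4173 + 270 = 4443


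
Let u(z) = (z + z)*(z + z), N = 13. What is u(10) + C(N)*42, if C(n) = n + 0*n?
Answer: 946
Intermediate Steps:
C(n) = n (C(n) = n + 0 = n)
u(z) = 4*z**2 (u(z) = (2*z)*(2*z) = 4*z**2)
u(10) + C(N)*42 = 4*10**2 + 13*42 = 4*100 + 546 = 400 + 546 = 946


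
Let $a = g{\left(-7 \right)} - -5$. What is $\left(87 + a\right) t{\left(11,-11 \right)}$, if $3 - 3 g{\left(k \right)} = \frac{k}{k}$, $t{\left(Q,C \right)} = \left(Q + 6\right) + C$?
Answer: $556$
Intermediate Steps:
$t{\left(Q,C \right)} = 6 + C + Q$ ($t{\left(Q,C \right)} = \left(6 + Q\right) + C = 6 + C + Q$)
$g{\left(k \right)} = \frac{2}{3}$ ($g{\left(k \right)} = 1 - \frac{k \frac{1}{k}}{3} = 1 - \frac{1}{3} = \frac{2}{3}$)
$a = \frac{17}{3}$ ($a = \frac{2}{3} - -5 = \frac{2}{3} + 5 = \frac{17}{3} \approx 5.6667$)
$\left(87 + a\right) t{\left(11,-11 \right)} = \left(87 + \frac{17}{3}\right) \left(6 - 11 + 11\right) = \frac{278}{3} \cdot 6 = 556$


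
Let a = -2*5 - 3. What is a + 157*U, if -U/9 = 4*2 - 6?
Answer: -2839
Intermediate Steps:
U = -18 (U = -9*(4*2 - 6) = -9*(8 - 6) = -9*2 = -18)
a = -13 (a = -10 - 3 = -13)
a + 157*U = -13 + 157*(-18) = -13 - 2826 = -2839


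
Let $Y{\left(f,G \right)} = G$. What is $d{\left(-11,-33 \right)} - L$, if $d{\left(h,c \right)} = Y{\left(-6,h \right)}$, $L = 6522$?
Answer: $-6533$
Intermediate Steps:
$d{\left(h,c \right)} = h$
$d{\left(-11,-33 \right)} - L = -11 - 6522 = -6533$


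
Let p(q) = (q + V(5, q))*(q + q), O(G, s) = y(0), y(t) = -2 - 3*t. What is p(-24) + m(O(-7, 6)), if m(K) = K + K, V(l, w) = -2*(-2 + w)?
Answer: -1348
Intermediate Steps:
V(l, w) = 4 - 2*w
O(G, s) = -2 (O(G, s) = -2 - 3*0 = -2 + 0 = -2)
p(q) = 2*q*(4 - q) (p(q) = (q + (4 - 2*q))*(q + q) = (4 - q)*(2*q) = 2*q*(4 - q))
m(K) = 2*K
p(-24) + m(O(-7, 6)) = 2*(-24)*(4 - 1*(-24)) + 2*(-2) = 2*(-24)*(4 + 24) - 4 = 2*(-24)*28 - 4 = -1344 - 4 = -1348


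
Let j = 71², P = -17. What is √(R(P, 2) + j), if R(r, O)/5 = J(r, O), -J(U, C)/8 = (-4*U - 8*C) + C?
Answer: √2881 ≈ 53.675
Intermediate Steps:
J(U, C) = 32*U + 56*C (J(U, C) = -8*((-4*U - 8*C) + C) = -8*((-8*C - 4*U) + C) = -8*(-7*C - 4*U) = 32*U + 56*C)
R(r, O) = 160*r + 280*O (R(r, O) = 5*(32*r + 56*O) = 160*r + 280*O)
j = 5041
√(R(P, 2) + j) = √((160*(-17) + 280*2) + 5041) = √((-2720 + 560) + 5041) = √(-2160 + 5041) = √2881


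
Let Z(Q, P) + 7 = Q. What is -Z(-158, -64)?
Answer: 165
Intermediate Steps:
Z(Q, P) = -7 + Q
-Z(-158, -64) = -(-7 - 158) = -1*(-165) = 165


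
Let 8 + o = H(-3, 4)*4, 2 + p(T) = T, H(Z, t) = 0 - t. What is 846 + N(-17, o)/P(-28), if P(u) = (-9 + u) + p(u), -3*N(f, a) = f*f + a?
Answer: 170311/201 ≈ 847.32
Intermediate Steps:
H(Z, t) = -t
p(T) = -2 + T
o = -24 (o = -8 - 1*4*4 = -8 - 4*4 = -8 - 16 = -24)
N(f, a) = -a/3 - f**2/3 (N(f, a) = -(f*f + a)/3 = -(f**2 + a)/3 = -(a + f**2)/3 = -a/3 - f**2/3)
P(u) = -11 + 2*u (P(u) = (-9 + u) + (-2 + u) = -11 + 2*u)
846 + N(-17, o)/P(-28) = 846 + (-1/3*(-24) - 1/3*(-17)**2)/(-11 + 2*(-28)) = 846 + (8 - 1/3*289)/(-11 - 56) = 846 + (8 - 289/3)/(-67) = 846 - 265/3*(-1/67) = 846 + 265/201 = 170311/201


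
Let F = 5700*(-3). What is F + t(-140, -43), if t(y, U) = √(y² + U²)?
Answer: -17100 + √21449 ≈ -16954.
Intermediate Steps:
t(y, U) = √(U² + y²)
F = -17100
F + t(-140, -43) = -17100 + √((-43)² + (-140)²) = -17100 + √(1849 + 19600) = -17100 + √21449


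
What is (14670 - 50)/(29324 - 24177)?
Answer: 14620/5147 ≈ 2.8405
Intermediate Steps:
(14670 - 50)/(29324 - 24177) = 14620/5147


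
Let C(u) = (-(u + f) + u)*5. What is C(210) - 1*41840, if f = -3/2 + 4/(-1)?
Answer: -83625/2 ≈ -41813.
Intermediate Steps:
f = -11/2 (f = -3*½ + 4*(-1) = -3/2 - 4 = -11/2 ≈ -5.5000)
C(u) = 55/2 (C(u) = (-(u - 11/2) + u)*5 = (-(-11/2 + u) + u)*5 = ((11/2 - u) + u)*5 = (11/2)*5 = 55/2)
C(210) - 1*41840 = 55/2 - 1*41840 = 55/2 - 41840 = -83625/2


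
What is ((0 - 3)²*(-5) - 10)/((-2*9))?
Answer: 55/18 ≈ 3.0556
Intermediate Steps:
((0 - 3)²*(-5) - 10)/((-2*9)) = ((-3)²*(-5) - 10)/(-18) = (9*(-5) - 10)*(-1/18) = (-45 - 10)*(-1/18) = -55*(-1/18) = 55/18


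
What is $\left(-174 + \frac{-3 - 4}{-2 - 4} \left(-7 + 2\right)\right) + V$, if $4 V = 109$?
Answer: $- \frac{1831}{12} \approx -152.58$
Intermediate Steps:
$V = \frac{109}{4}$ ($V = \frac{1}{4} \cdot 109 = \frac{109}{4} \approx 27.25$)
$\left(-174 + \frac{-3 - 4}{-2 - 4} \left(-7 + 2\right)\right) + V = \left(-174 + \frac{-3 - 4}{-2 - 4} \left(-7 + 2\right)\right) + \frac{109}{4} = \left(-174 + - \frac{7}{-6} \left(-5\right)\right) + \frac{109}{4} = \left(-174 + \left(-7\right) \left(- \frac{1}{6}\right) \left(-5\right)\right) + \frac{109}{4} = \left(-174 + \frac{7}{6} \left(-5\right)\right) + \frac{109}{4} = \left(-174 - \frac{35}{6}\right) + \frac{109}{4} = - \frac{1079}{6} + \frac{109}{4} = - \frac{1831}{12}$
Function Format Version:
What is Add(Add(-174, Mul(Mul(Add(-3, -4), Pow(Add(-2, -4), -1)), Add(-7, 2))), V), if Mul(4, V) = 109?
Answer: Rational(-1831, 12) ≈ -152.58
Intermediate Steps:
V = Rational(109, 4) (V = Mul(Rational(1, 4), 109) = Rational(109, 4) ≈ 27.250)
Add(Add(-174, Mul(Mul(Add(-3, -4), Pow(Add(-2, -4), -1)), Add(-7, 2))), V) = Add(Add(-174, Mul(Mul(Add(-3, -4), Pow(Add(-2, -4), -1)), Add(-7, 2))), Rational(109, 4)) = Add(Add(-174, Mul(Mul(-7, Pow(-6, -1)), -5)), Rational(109, 4)) = Add(Add(-174, Mul(Mul(-7, Rational(-1, 6)), -5)), Rational(109, 4)) = Add(Add(-174, Mul(Rational(7, 6), -5)), Rational(109, 4)) = Add(Add(-174, Rational(-35, 6)), Rational(109, 4)) = Add(Rational(-1079, 6), Rational(109, 4)) = Rational(-1831, 12)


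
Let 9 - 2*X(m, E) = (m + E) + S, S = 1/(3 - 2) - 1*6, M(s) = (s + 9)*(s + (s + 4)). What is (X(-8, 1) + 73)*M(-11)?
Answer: 3006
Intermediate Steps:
M(s) = (4 + 2*s)*(9 + s) (M(s) = (9 + s)*(s + (4 + s)) = (9 + s)*(4 + 2*s) = (4 + 2*s)*(9 + s))
S = -5 (S = 1/1 - 6 = 1 - 6 = -5)
X(m, E) = 7 - E/2 - m/2 (X(m, E) = 9/2 - ((m + E) - 5)/2 = 9/2 - ((E + m) - 5)/2 = 9/2 - (-5 + E + m)/2 = 9/2 + (5/2 - E/2 - m/2) = 7 - E/2 - m/2)
(X(-8, 1) + 73)*M(-11) = ((7 - 1/2*1 - 1/2*(-8)) + 73)*(36 + 2*(-11)**2 + 22*(-11)) = ((7 - 1/2 + 4) + 73)*(36 + 2*121 - 242) = (21/2 + 73)*(36 + 242 - 242) = (167/2)*36 = 3006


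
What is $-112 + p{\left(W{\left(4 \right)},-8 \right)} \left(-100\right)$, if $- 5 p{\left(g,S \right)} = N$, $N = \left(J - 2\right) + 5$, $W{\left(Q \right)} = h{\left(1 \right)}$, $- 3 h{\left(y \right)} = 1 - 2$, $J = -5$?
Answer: $-152$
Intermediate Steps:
$h{\left(y \right)} = \frac{1}{3}$ ($h{\left(y \right)} = - \frac{1 - 2}{3} = \left(- \frac{1}{3}\right) \left(-1\right) = \frac{1}{3}$)
$W{\left(Q \right)} = \frac{1}{3}$
$N = -2$ ($N = \left(-5 - 2\right) + 5 = -7 + 5 = -2$)
$p{\left(g,S \right)} = \frac{2}{5}$ ($p{\left(g,S \right)} = \left(- \frac{1}{5}\right) \left(-2\right) = \frac{2}{5}$)
$-112 + p{\left(W{\left(4 \right)},-8 \right)} \left(-100\right) = -112 + \frac{2}{5} \left(-100\right) = -112 - 40 = -152$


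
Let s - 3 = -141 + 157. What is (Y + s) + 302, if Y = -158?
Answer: 163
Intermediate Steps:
s = 19 (s = 3 + (-141 + 157) = 3 + 16 = 19)
(Y + s) + 302 = (-158 + 19) + 302 = -139 + 302 = 163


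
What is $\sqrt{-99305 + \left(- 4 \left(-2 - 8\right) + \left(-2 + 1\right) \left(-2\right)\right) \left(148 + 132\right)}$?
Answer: $i \sqrt{87545} \approx 295.88 i$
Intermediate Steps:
$\sqrt{-99305 + \left(- 4 \left(-2 - 8\right) + \left(-2 + 1\right) \left(-2\right)\right) \left(148 + 132\right)} = \sqrt{-99305 + \left(\left(-4\right) \left(-10\right) - -2\right) 280} = \sqrt{-99305 + \left(40 + 2\right) 280} = \sqrt{-99305 + 42 \cdot 280} = \sqrt{-99305 + 11760} = \sqrt{-87545} = i \sqrt{87545}$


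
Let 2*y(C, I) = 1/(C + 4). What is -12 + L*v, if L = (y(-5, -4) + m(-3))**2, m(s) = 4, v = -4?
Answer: -61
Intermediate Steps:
y(C, I) = 1/(2*(4 + C)) (y(C, I) = 1/(2*(C + 4)) = 1/(2*(4 + C)))
L = 49/4 (L = (1/(2*(4 - 5)) + 4)**2 = ((1/2)/(-1) + 4)**2 = ((1/2)*(-1) + 4)**2 = (-1/2 + 4)**2 = (7/2)**2 = 49/4 ≈ 12.250)
-12 + L*v = -12 + (49/4)*(-4) = -12 - 49 = -61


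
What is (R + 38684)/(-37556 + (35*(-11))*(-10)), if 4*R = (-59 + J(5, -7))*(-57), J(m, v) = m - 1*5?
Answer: -8321/7096 ≈ -1.1726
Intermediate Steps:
J(m, v) = -5 + m (J(m, v) = m - 5 = -5 + m)
R = 3363/4 (R = ((-59 + (-5 + 5))*(-57))/4 = ((-59 + 0)*(-57))/4 = (-59*(-57))/4 = (¼)*3363 = 3363/4 ≈ 840.75)
(R + 38684)/(-37556 + (35*(-11))*(-10)) = (3363/4 + 38684)/(-37556 + (35*(-11))*(-10)) = 158099/(4*(-37556 - 385*(-10))) = 158099/(4*(-37556 + 3850)) = (158099/4)/(-33706) = (158099/4)*(-1/33706) = -8321/7096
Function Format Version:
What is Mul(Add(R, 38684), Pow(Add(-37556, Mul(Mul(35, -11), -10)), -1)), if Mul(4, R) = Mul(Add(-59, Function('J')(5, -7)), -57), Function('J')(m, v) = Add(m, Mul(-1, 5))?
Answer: Rational(-8321, 7096) ≈ -1.1726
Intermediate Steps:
Function('J')(m, v) = Add(-5, m) (Function('J')(m, v) = Add(m, -5) = Add(-5, m))
R = Rational(3363, 4) (R = Mul(Rational(1, 4), Mul(Add(-59, Add(-5, 5)), -57)) = Mul(Rational(1, 4), Mul(Add(-59, 0), -57)) = Mul(Rational(1, 4), Mul(-59, -57)) = Mul(Rational(1, 4), 3363) = Rational(3363, 4) ≈ 840.75)
Mul(Add(R, 38684), Pow(Add(-37556, Mul(Mul(35, -11), -10)), -1)) = Mul(Add(Rational(3363, 4), 38684), Pow(Add(-37556, Mul(Mul(35, -11), -10)), -1)) = Mul(Rational(158099, 4), Pow(Add(-37556, Mul(-385, -10)), -1)) = Mul(Rational(158099, 4), Pow(Add(-37556, 3850), -1)) = Mul(Rational(158099, 4), Pow(-33706, -1)) = Mul(Rational(158099, 4), Rational(-1, 33706)) = Rational(-8321, 7096)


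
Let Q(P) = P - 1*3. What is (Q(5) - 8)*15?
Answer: -90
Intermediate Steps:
Q(P) = -3 + P (Q(P) = P - 3 = -3 + P)
(Q(5) - 8)*15 = ((-3 + 5) - 8)*15 = (2 - 8)*15 = -6*15 = -90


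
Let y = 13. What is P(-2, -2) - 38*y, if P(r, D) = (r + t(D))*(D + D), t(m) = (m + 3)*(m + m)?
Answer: -470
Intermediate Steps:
t(m) = 2*m*(3 + m) (t(m) = (3 + m)*(2*m) = 2*m*(3 + m))
P(r, D) = 2*D*(r + 2*D*(3 + D)) (P(r, D) = (r + 2*D*(3 + D))*(D + D) = (r + 2*D*(3 + D))*(2*D) = 2*D*(r + 2*D*(3 + D)))
P(-2, -2) - 38*y = 2*(-2)*(-2 + 2*(-2)*(3 - 2)) - 38*13 = 2*(-2)*(-2 + 2*(-2)*1) - 494 = 2*(-2)*(-2 - 4) - 494 = 2*(-2)*(-6) - 494 = 24 - 494 = -470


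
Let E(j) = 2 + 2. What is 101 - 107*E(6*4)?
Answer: -327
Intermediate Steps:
E(j) = 4
101 - 107*E(6*4) = 101 - 107*4 = 101 - 428 = -327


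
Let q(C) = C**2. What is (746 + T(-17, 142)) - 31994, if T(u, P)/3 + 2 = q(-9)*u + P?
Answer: -34959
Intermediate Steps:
T(u, P) = -6 + 3*P + 243*u (T(u, P) = -6 + 3*((-9)**2*u + P) = -6 + 3*(81*u + P) = -6 + 3*(P + 81*u) = -6 + (3*P + 243*u) = -6 + 3*P + 243*u)
(746 + T(-17, 142)) - 31994 = (746 + (-6 + 3*142 + 243*(-17))) - 31994 = (746 + (-6 + 426 - 4131)) - 31994 = (746 - 3711) - 31994 = -2965 - 31994 = -34959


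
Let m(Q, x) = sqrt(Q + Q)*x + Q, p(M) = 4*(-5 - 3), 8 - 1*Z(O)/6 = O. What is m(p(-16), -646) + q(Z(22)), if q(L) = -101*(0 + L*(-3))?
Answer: -25484 - 5168*I ≈ -25484.0 - 5168.0*I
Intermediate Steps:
Z(O) = 48 - 6*O
p(M) = -32 (p(M) = 4*(-8) = -32)
q(L) = 303*L (q(L) = -101*(0 - 3*L) = -(-303)*L = 303*L)
m(Q, x) = Q + x*sqrt(2)*sqrt(Q) (m(Q, x) = sqrt(2*Q)*x + Q = (sqrt(2)*sqrt(Q))*x + Q = x*sqrt(2)*sqrt(Q) + Q = Q + x*sqrt(2)*sqrt(Q))
m(p(-16), -646) + q(Z(22)) = (-32 - 646*sqrt(2)*sqrt(-32)) + 303*(48 - 6*22) = (-32 - 646*sqrt(2)*4*I*sqrt(2)) + 303*(48 - 132) = (-32 - 5168*I) + 303*(-84) = (-32 - 5168*I) - 25452 = -25484 - 5168*I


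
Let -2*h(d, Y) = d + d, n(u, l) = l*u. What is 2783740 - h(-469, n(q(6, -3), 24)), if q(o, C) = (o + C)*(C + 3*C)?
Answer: 2783271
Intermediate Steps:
q(o, C) = 4*C*(C + o) (q(o, C) = (C + o)*(4*C) = 4*C*(C + o))
h(d, Y) = -d (h(d, Y) = -(d + d)/2 = -d)
2783740 - h(-469, n(q(6, -3), 24)) = 2783740 - (-1)*(-469) = 2783740 - 1*469 = 2783740 - 469 = 2783271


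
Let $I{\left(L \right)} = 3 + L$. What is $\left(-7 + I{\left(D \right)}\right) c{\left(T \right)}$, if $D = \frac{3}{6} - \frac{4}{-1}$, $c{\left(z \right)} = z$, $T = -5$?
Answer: $- \frac{5}{2} \approx -2.5$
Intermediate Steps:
$D = \frac{9}{2}$ ($D = 3 \cdot \frac{1}{6} - -4 = \frac{1}{2} + 4 = \frac{9}{2} \approx 4.5$)
$\left(-7 + I{\left(D \right)}\right) c{\left(T \right)} = \left(-7 + \left(3 + \frac{9}{2}\right)\right) \left(-5\right) = \left(-7 + \frac{15}{2}\right) \left(-5\right) = \frac{1}{2} \left(-5\right) = - \frac{5}{2}$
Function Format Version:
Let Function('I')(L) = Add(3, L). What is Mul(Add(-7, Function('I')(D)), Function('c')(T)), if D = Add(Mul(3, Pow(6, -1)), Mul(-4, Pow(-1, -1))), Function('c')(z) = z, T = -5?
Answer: Rational(-5, 2) ≈ -2.5000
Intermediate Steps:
D = Rational(9, 2) (D = Add(Mul(3, Rational(1, 6)), Mul(-4, -1)) = Add(Rational(1, 2), 4) = Rational(9, 2) ≈ 4.5000)
Mul(Add(-7, Function('I')(D)), Function('c')(T)) = Mul(Add(-7, Add(3, Rational(9, 2))), -5) = Mul(Add(-7, Rational(15, 2)), -5) = Mul(Rational(1, 2), -5) = Rational(-5, 2)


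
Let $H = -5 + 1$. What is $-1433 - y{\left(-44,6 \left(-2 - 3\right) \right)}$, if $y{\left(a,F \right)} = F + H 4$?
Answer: $-1387$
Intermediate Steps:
$H = -4$
$y{\left(a,F \right)} = -16 + F$ ($y{\left(a,F \right)} = F - 16 = -16 + F$)
$-1433 - y{\left(-44,6 \left(-2 - 3\right) \right)} = -1433 - \left(-16 + 6 \left(-2 - 3\right)\right) = -1433 - \left(-16 + 6 \left(-5\right)\right) = -1433 - \left(-16 - 30\right) = -1433 - -46 = -1433 + 46 = -1387$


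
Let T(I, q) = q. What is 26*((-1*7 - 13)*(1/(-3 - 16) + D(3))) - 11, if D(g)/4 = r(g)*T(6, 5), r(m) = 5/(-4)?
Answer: 247311/19 ≈ 13016.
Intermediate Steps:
r(m) = -5/4 (r(m) = 5*(-¼) = -5/4)
D(g) = -25 (D(g) = 4*(-5/4*5) = 4*(-25/4) = -25)
26*((-1*7 - 13)*(1/(-3 - 16) + D(3))) - 11 = 26*((-1*7 - 13)*(1/(-3 - 16) - 25)) - 11 = 26*((-7 - 13)*(1/(-19) - 25)) - 11 = 26*(-20*(-1/19 - 25)) - 11 = 26*(-20*(-476/19)) - 11 = 26*(9520/19) - 11 = 247520/19 - 11 = 247311/19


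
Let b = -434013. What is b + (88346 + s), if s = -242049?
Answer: -587716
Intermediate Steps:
b + (88346 + s) = -434013 + (88346 - 242049) = -434013 - 153703 = -587716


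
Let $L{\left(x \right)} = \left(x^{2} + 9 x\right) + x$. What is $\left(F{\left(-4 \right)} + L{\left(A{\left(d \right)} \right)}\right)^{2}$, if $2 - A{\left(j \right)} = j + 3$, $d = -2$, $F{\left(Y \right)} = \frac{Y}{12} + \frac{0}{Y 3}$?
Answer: $\frac{1024}{9} \approx 113.78$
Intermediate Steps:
$F{\left(Y \right)} = \frac{Y}{12}$ ($F{\left(Y \right)} = Y \frac{1}{12} + \frac{0}{3 Y} = \frac{Y}{12} + 0 \frac{1}{3 Y} = \frac{Y}{12} + 0 = \frac{Y}{12}$)
$A{\left(j \right)} = -1 - j$ ($A{\left(j \right)} = 2 - \left(j + 3\right) = 2 - \left(3 + j\right) = -1 - j$)
$L{\left(x \right)} = x^{2} + 10 x$
$\left(F{\left(-4 \right)} + L{\left(A{\left(d \right)} \right)}\right)^{2} = \left(\frac{1}{12} \left(-4\right) + \left(-1 - -2\right) \left(10 - -1\right)\right)^{2} = \left(- \frac{1}{3} + \left(-1 + 2\right) \left(10 + \left(-1 + 2\right)\right)\right)^{2} = \left(- \frac{1}{3} + 1 \left(10 + 1\right)\right)^{2} = \left(- \frac{1}{3} + 1 \cdot 11\right)^{2} = \left(- \frac{1}{3} + 11\right)^{2} = \left(\frac{32}{3}\right)^{2} = \frac{1024}{9}$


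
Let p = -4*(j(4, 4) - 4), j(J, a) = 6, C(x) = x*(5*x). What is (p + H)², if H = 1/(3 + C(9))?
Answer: 10647169/166464 ≈ 63.961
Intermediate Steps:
C(x) = 5*x²
H = 1/408 (H = 1/(3 + 5*9²) = 1/(3 + 5*81) = 1/(3 + 405) = 1/408 ≈ 0.0024510)
p = -8 (p = -4*(6 - 4) = -4*2 = -8)
(p + H)² = (-8 + 1/408)² = (-3263/408)² = 10647169/166464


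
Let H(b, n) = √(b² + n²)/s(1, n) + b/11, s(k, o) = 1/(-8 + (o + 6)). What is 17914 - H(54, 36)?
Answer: 197000/11 - 612*√13 ≈ 15703.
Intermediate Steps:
s(k, o) = 1/(-2 + o) (s(k, o) = 1/(-8 + (6 + o)) = 1/(-2 + o))
H(b, n) = b/11 + √(b² + n²)*(-2 + n) (H(b, n) = √(b² + n²)/(1/(-2 + n)) + b/11 = √(b² + n²)*(-2 + n) + b*(1/11) = √(b² + n²)*(-2 + n) + b/11 = b/11 + √(b² + n²)*(-2 + n))
17914 - H(54, 36) = 17914 - ((1/11)*54 + √(54² + 36²)*(-2 + 36)) = 17914 - (54/11 + √(2916 + 1296)*34) = 17914 - (54/11 + √4212*34) = 17914 - (54/11 + (18*√13)*34) = 17914 - (54/11 + 612*√13) = 17914 + (-54/11 - 612*√13) = 197000/11 - 612*√13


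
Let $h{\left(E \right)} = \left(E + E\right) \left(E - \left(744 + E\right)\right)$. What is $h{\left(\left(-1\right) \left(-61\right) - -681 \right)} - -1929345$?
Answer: $825249$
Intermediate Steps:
$h{\left(E \right)} = - 1488 E$ ($h{\left(E \right)} = 2 E \left(-744\right) = - 1488 E$)
$h{\left(\left(-1\right) \left(-61\right) - -681 \right)} - -1929345 = - 1488 \left(\left(-1\right) \left(-61\right) - -681\right) - -1929345 = - 1488 \left(61 + 681\right) + 1929345 = \left(-1488\right) 742 + 1929345 = -1104096 + 1929345 = 825249$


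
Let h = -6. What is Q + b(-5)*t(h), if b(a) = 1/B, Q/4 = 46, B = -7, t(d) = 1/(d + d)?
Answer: 15457/84 ≈ 184.01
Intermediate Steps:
t(d) = 1/(2*d)
Q = 184 (Q = 4*46 = 184)
b(a) = -⅐ (b(a) = 1/(-7) = -⅐)
Q + b(-5)*t(h) = 184 - 1/(14*(-6)) = 184 - (-1)/(14*6) = 184 - ⅐*(-1/12) = 184 + 1/84 = 15457/84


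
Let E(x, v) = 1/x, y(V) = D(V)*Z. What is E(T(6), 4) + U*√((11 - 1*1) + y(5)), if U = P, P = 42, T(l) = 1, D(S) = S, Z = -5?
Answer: 1 + 42*I*√15 ≈ 1.0 + 162.67*I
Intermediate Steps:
y(V) = -5*V (y(V) = V*(-5) = -5*V)
U = 42
E(T(6), 4) + U*√((11 - 1*1) + y(5)) = 1/1 + 42*√((11 - 1*1) - 5*5) = 1 + 42*√((11 - 1) - 25) = 1 + 42*√(10 - 25) = 1 + 42*√(-15) = 1 + 42*(I*√15) = 1 + 42*I*√15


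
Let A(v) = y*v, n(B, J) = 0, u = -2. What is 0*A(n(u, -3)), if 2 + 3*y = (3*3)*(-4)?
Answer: 0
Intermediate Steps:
y = -38/3 (y = -⅔ + ((3*3)*(-4))/3 = -⅔ + (9*(-4))/3 = -⅔ + (⅓)*(-36) = -⅔ - 12 = -38/3 ≈ -12.667)
A(v) = -38*v/3
0*A(n(u, -3)) = 0*(-38/3*0) = 0*0 = 0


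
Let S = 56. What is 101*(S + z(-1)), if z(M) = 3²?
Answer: 6565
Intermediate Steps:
z(M) = 9
101*(S + z(-1)) = 101*(56 + 9) = 101*65 = 6565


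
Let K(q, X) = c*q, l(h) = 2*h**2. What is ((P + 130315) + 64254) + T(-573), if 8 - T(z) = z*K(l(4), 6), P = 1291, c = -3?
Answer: 140860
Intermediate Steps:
K(q, X) = -3*q
T(z) = 8 + 96*z (T(z) = 8 - z*(-6*4**2) = 8 - z*(-6*16) = 8 - z*(-3*32) = 8 - z*(-96) = 8 - (-96)*z = 8 + 96*z)
((P + 130315) + 64254) + T(-573) = ((1291 + 130315) + 64254) + (8 + 96*(-573)) = (131606 + 64254) + (8 - 55008) = 195860 - 55000 = 140860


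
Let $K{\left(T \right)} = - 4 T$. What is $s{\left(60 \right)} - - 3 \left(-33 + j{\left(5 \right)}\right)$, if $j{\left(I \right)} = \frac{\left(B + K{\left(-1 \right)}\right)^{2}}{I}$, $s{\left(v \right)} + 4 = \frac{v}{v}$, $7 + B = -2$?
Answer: $-87$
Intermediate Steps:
$B = -9$ ($B = -7 - 2 = -9$)
$s{\left(v \right)} = -3$ ($s{\left(v \right)} = -4 + \frac{v}{v} = -4 + 1 = -3$)
$j{\left(I \right)} = \frac{25}{I}$ ($j{\left(I \right)} = \frac{\left(-9 - -4\right)^{2}}{I} = \frac{\left(-9 + 4\right)^{2}}{I} = \frac{\left(-5\right)^{2}}{I} = \frac{25}{I}$)
$s{\left(60 \right)} - - 3 \left(-33 + j{\left(5 \right)}\right) = -3 - - 3 \left(-33 + \frac{25}{5}\right) = -3 - - 3 \left(-33 + 25 \cdot \frac{1}{5}\right) = -3 - - 3 \left(-33 + 5\right) = -3 - \left(-3\right) \left(-28\right) = -3 - 84 = -87$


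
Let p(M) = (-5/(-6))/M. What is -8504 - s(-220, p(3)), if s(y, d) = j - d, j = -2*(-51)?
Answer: -154903/18 ≈ -8605.7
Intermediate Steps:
p(M) = 5/(6*M) (p(M) = (-5*(-1/6))/M = 5/(6*M))
j = 102
s(y, d) = 102 - d
-8504 - s(-220, p(3)) = -8504 - (102 - 5/(6*3)) = -8504 - (102 - 1*5/18) = -8504 - (102 - 5/18) = -8504 - 1*1831/18 = -8504 - 1831/18 = -154903/18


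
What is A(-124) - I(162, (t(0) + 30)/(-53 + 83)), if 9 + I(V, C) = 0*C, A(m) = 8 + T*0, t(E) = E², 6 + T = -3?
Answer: 17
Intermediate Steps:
T = -9 (T = -6 - 3 = -9)
A(m) = 8 (A(m) = 8 - 9*0 = 8 + 0 = 8)
I(V, C) = -9 (I(V, C) = -9 + 0*C = -9 + 0 = -9)
A(-124) - I(162, (t(0) + 30)/(-53 + 83)) = 8 - 1*(-9) = 8 + 9 = 17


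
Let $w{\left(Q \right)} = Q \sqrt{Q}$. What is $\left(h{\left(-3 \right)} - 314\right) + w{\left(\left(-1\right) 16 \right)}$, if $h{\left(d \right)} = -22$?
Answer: $-336 - 64 i \approx -336.0 - 64.0 i$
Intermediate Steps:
$w{\left(Q \right)} = Q^{\frac{3}{2}}$
$\left(h{\left(-3 \right)} - 314\right) + w{\left(\left(-1\right) 16 \right)} = \left(-22 - 314\right) + \left(\left(-1\right) 16\right)^{\frac{3}{2}} = -336 + \left(-16\right)^{\frac{3}{2}} = -336 - 64 i$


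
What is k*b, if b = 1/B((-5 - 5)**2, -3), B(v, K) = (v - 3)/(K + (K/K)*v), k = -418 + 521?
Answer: 103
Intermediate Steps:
k = 103
B(v, K) = (-3 + v)/(K + v) (B(v, K) = (-3 + v)/(K + 1*v) = (-3 + v)/(K + v))
b = 1 (b = 1/((-3 + (-5 - 5)**2)/(-3 + (-5 - 5)**2)) = 1/((-3 + (-10)**2)/(-3 + (-10)**2)) = 1/((-3 + 100)/(-3 + 100)) = 1/(97/97) = 1/((1/97)*97) = 1/1 = 1)
k*b = 103*1 = 103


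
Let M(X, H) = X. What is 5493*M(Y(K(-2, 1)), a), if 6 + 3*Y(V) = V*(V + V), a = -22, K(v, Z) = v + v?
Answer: 47606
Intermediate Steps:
K(v, Z) = 2*v
Y(V) = -2 + 2*V²/3 (Y(V) = -2 + (V*(V + V))/3 = -2 + (V*(2*V))/3 = -2 + (2*V²)/3 = -2 + 2*V²/3)
5493*M(Y(K(-2, 1)), a) = 5493*(-2 + 2*(2*(-2))²/3) = 5493*(-2 + (⅔)*(-4)²) = 5493*(-2 + (⅔)*16) = 5493*(-2 + 32/3) = 5493*(26/3) = 47606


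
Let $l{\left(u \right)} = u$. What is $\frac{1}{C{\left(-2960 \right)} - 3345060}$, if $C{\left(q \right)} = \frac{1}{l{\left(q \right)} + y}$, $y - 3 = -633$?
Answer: $- \frac{3590}{12008765401} \approx -2.9895 \cdot 10^{-7}$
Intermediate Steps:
$y = -630$ ($y = 3 - 633 = -630$)
$C{\left(q \right)} = \frac{1}{-630 + q}$ ($C{\left(q \right)} = \frac{1}{q - 630} = \frac{1}{-630 + q}$)
$\frac{1}{C{\left(-2960 \right)} - 3345060} = \frac{1}{\frac{1}{-630 - 2960} - 3345060} = \frac{1}{\frac{1}{-3590} - 3345060} = \frac{1}{- \frac{1}{3590} - 3345060} = \frac{1}{- \frac{12008765401}{3590}} = - \frac{3590}{12008765401}$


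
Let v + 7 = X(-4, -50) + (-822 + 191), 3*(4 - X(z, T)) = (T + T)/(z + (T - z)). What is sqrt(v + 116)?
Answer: 2*I*sqrt(1167)/3 ≈ 22.774*I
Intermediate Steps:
X(z, T) = 10/3 (X(z, T) = 4 - (T + T)/(3*(z + (T - z))) = 4 - 2*T/(3*T) = 4 - 1/3*2 = 4 - 2/3 = 10/3)
v = -1904/3 (v = -7 + (10/3 + (-822 + 191)) = -7 + (10/3 - 631) = -7 - 1883/3 = -1904/3 ≈ -634.67)
sqrt(v + 116) = sqrt(-1904/3 + 116) = sqrt(-1556/3) = 2*I*sqrt(1167)/3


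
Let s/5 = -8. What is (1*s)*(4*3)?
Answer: -480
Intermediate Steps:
s = -40 (s = 5*(-8) = -40)
(1*s)*(4*3) = (1*(-40))*(4*3) = -40*12 = -480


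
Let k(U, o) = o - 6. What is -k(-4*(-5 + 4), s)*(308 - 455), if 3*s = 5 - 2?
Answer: -735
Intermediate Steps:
s = 1 (s = (5 - 2)/3 = (1/3)*3 = 1)
k(U, o) = -6 + o
-k(-4*(-5 + 4), s)*(308 - 455) = -(-6 + 1)*(308 - 455) = -(-5)*(-147) = -1*735 = -735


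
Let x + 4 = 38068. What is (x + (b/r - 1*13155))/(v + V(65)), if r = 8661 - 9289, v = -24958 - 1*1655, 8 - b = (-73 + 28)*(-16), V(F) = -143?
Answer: -3910891/4200692 ≈ -0.93101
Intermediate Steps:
x = 38064 (x = -4 + 38068 = 38064)
b = -712 (b = 8 - (-73 + 28)*(-16) = 8 - (-45)*(-16) = 8 - 1*720 = 8 - 720 = -712)
v = -26613 (v = -24958 - 1655 = -26613)
r = -628
(x + (b/r - 1*13155))/(v + V(65)) = (38064 + (-712/(-628) - 1*13155))/(-26613 - 143) = (38064 + (-712*(-1/628) - 13155))/(-26756) = (38064 + (178/157 - 13155))*(-1/26756) = (38064 - 2065157/157)*(-1/26756) = (3910891/157)*(-1/26756) = -3910891/4200692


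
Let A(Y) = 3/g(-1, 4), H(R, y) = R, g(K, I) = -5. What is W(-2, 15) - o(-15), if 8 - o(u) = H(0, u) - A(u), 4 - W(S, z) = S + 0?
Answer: -7/5 ≈ -1.4000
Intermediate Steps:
W(S, z) = 4 - S (W(S, z) = 4 - (S + 0) = 4 - S)
A(Y) = -⅗ (A(Y) = 3/(-5) = 3*(-⅕) = -⅗)
o(u) = 37/5 (o(u) = 8 - (0 - 1*(-⅗)) = 8 - (0 + ⅗) = 8 - 1*⅗ = 8 - ⅗ = 37/5)
W(-2, 15) - o(-15) = (4 - 1*(-2)) - 1*37/5 = (4 + 2) - 37/5 = 6 - 37/5 = -7/5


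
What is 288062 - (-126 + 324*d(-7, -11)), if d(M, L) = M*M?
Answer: 272312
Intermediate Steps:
d(M, L) = M²
288062 - (-126 + 324*d(-7, -11)) = 288062 - (-126 + 324*(-7)²) = 288062 - (-126 + 324*49) = 288062 - (-126 + 15876) = 288062 - 1*15750 = 288062 - 15750 = 272312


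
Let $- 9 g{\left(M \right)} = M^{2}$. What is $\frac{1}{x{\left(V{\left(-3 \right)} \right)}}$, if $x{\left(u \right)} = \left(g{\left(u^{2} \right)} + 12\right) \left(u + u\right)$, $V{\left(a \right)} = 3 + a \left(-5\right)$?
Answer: $- \frac{1}{419472} \approx -2.3839 \cdot 10^{-6}$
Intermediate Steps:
$g{\left(M \right)} = - \frac{M^{2}}{9}$
$V{\left(a \right)} = 3 - 5 a$
$x{\left(u \right)} = 2 u \left(12 - \frac{u^{4}}{9}\right)$ ($x{\left(u \right)} = \left(- \frac{\left(u^{2}\right)^{2}}{9} + 12\right) \left(u + u\right) = \left(- \frac{u^{4}}{9} + 12\right) 2 u = \left(12 - \frac{u^{4}}{9}\right) 2 u = 2 u \left(12 - \frac{u^{4}}{9}\right)$)
$\frac{1}{x{\left(V{\left(-3 \right)} \right)}} = \frac{1}{\frac{2}{9} \left(3 - -15\right) \left(108 - \left(3 - -15\right)^{4}\right)} = \frac{1}{\frac{2}{9} \left(3 + 15\right) \left(108 - \left(3 + 15\right)^{4}\right)} = \frac{1}{\frac{2}{9} \cdot 18 \left(108 - 18^{4}\right)} = \frac{1}{\frac{2}{9} \cdot 18 \left(108 - 104976\right)} = \frac{1}{\frac{2}{9} \cdot 18 \left(-104868\right)} = \frac{1}{-419472} = - \frac{1}{419472}$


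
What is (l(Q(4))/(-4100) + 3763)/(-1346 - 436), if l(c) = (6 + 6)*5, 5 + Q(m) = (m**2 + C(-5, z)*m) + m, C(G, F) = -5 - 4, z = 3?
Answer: -385706/182655 ≈ -2.1117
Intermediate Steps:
C(G, F) = -9
Q(m) = -5 + m**2 - 8*m (Q(m) = -5 + ((m**2 - 9*m) + m) = -5 + (m**2 - 8*m) = -5 + m**2 - 8*m)
l(c) = 60 (l(c) = 12*5 = 60)
(l(Q(4))/(-4100) + 3763)/(-1346 - 436) = (60/(-4100) + 3763)/(-1346 - 436) = (60*(-1/4100) + 3763)/(-1782) = (-3/205 + 3763)*(-1/1782) = (771412/205)*(-1/1782) = -385706/182655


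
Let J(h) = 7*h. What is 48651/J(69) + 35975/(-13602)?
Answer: 214791659/2189922 ≈ 98.082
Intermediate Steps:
48651/J(69) + 35975/(-13602) = 48651/((7*69)) + 35975/(-13602) = 48651/483 + 35975*(-1/13602) = 48651*(1/483) - 35975/13602 = 16217/161 - 35975/13602 = 214791659/2189922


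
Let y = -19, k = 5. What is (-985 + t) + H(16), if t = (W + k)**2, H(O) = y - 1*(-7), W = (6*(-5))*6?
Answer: 29628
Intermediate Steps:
W = -180 (W = -30*6 = -180)
H(O) = -12 (H(O) = -19 - 1*(-7) = -19 + 7 = -12)
t = 30625 (t = (-180 + 5)**2 = (-175)**2 = 30625)
(-985 + t) + H(16) = (-985 + 30625) - 12 = 29640 - 12 = 29628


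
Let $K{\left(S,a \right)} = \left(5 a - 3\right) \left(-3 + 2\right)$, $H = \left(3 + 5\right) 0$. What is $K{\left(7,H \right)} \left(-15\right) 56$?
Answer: $-2520$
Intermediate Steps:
$H = 0$ ($H = 8 \cdot 0 = 0$)
$K{\left(S,a \right)} = 3 - 5 a$ ($K{\left(S,a \right)} = \left(-3 + 5 a\right) \left(-1\right) = 3 - 5 a$)
$K{\left(7,H \right)} \left(-15\right) 56 = \left(3 - 0\right) \left(-15\right) 56 = \left(3 + 0\right) \left(-15\right) 56 = 3 \left(-15\right) 56 = \left(-45\right) 56 = -2520$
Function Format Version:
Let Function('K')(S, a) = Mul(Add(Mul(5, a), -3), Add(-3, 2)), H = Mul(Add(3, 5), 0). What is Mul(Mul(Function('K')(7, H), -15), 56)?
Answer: -2520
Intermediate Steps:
H = 0 (H = Mul(8, 0) = 0)
Function('K')(S, a) = Add(3, Mul(-5, a)) (Function('K')(S, a) = Mul(Add(-3, Mul(5, a)), -1) = Add(3, Mul(-5, a)))
Mul(Mul(Function('K')(7, H), -15), 56) = Mul(Mul(Add(3, Mul(-5, 0)), -15), 56) = Mul(Mul(Add(3, 0), -15), 56) = Mul(Mul(3, -15), 56) = Mul(-45, 56) = -2520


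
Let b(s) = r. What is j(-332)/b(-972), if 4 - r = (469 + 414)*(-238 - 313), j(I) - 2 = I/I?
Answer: 1/162179 ≈ 6.1660e-6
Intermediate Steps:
j(I) = 3 (j(I) = 2 + I/I = 2 + 1 = 3)
r = 486537 (r = 4 - (469 + 414)*(-238 - 313) = 4 - 883*(-551) = 4 - 1*(-486533) = 4 + 486533 = 486537)
b(s) = 486537
j(-332)/b(-972) = 3/486537 = 3*(1/486537) = 1/162179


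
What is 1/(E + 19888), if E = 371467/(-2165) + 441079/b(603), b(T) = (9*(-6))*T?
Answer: 70496730/1388988321751 ≈ 5.0754e-5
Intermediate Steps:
b(T) = -54*T
E = -13050644489/70496730 (E = 371467/(-2165) + 441079/((-54*603)) = 371467*(-1/2165) + 441079/(-32562) = -371467/2165 + 441079*(-1/32562) = -371467/2165 - 441079/32562 = -13050644489/70496730 ≈ -185.12)
1/(E + 19888) = 1/(-13050644489/70496730 + 19888) = 1/(1388988321751/70496730) = 70496730/1388988321751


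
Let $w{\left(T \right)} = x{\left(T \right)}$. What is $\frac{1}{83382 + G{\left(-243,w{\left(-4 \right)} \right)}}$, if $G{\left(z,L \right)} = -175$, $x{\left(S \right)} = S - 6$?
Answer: $\frac{1}{83207} \approx 1.2018 \cdot 10^{-5}$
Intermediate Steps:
$x{\left(S \right)} = -6 + S$ ($x{\left(S \right)} = S - 6 = -6 + S$)
$w{\left(T \right)} = -6 + T$
$\frac{1}{83382 + G{\left(-243,w{\left(-4 \right)} \right)}} = \frac{1}{83382 - 175} = \frac{1}{83207}$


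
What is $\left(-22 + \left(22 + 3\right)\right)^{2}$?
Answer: $9$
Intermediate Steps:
$\left(-22 + \left(22 + 3\right)\right)^{2} = \left(-22 + 25\right)^{2} = 3^{2} = 9$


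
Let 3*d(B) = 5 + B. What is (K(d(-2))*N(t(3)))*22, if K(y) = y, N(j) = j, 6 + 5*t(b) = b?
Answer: -66/5 ≈ -13.200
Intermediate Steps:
t(b) = -6/5 + b/5
d(B) = 5/3 + B/3 (d(B) = (5 + B)/3 = 5/3 + B/3)
(K(d(-2))*N(t(3)))*22 = ((5/3 + (1/3)*(-2))*(-6/5 + (1/5)*3))*22 = ((5/3 - 2/3)*(-6/5 + 3/5))*22 = (1*(-3/5))*22 = -3/5*22 = -66/5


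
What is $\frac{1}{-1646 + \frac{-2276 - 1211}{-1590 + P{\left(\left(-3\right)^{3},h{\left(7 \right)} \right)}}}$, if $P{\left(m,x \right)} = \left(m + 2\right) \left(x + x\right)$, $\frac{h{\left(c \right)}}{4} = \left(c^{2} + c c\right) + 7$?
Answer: $- \frac{22590}{37179653} \approx -0.00060759$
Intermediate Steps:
$h{\left(c \right)} = 28 + 8 c^{2}$ ($h{\left(c \right)} = 4 \left(\left(c^{2} + c c\right) + 7\right) = 4 \left(\left(c^{2} + c^{2}\right) + 7\right) = 4 \left(2 c^{2} + 7\right) = 4 \left(7 + 2 c^{2}\right) = 28 + 8 c^{2}$)
$P{\left(m,x \right)} = 2 x \left(2 + m\right)$ ($P{\left(m,x \right)} = \left(2 + m\right) 2 x = 2 x \left(2 + m\right)$)
$\frac{1}{-1646 + \frac{-2276 - 1211}{-1590 + P{\left(\left(-3\right)^{3},h{\left(7 \right)} \right)}}} = \frac{1}{-1646 + \frac{-2276 - 1211}{-1590 + 2 \left(28 + 8 \cdot 7^{2}\right) \left(2 + \left(-3\right)^{3}\right)}} = \frac{1}{-1646 - \frac{3487}{-1590 + 2 \left(28 + 8 \cdot 49\right) \left(2 - 27\right)}} = \frac{1}{-1646 - \frac{3487}{-1590 + 2 \left(28 + 392\right) \left(-25\right)}} = \frac{1}{-1646 - \frac{3487}{-1590 + 2 \cdot 420 \left(-25\right)}} = \frac{1}{-1646 - \frac{3487}{-1590 - 21000}} = \frac{1}{-1646 - \frac{3487}{-22590}} = \frac{1}{-1646 - - \frac{3487}{22590}} = \frac{1}{-1646 + \frac{3487}{22590}} = \frac{1}{- \frac{37179653}{22590}} = - \frac{22590}{37179653}$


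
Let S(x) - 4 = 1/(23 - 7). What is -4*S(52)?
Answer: -65/4 ≈ -16.250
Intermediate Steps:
S(x) = 65/16 (S(x) = 4 + 1/(23 - 7) = 4 + 1/16 = 65/16)
-4*S(52) = -4*65/16 = -65/4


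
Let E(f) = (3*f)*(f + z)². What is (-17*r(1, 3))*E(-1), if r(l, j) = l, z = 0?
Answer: 51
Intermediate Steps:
E(f) = 3*f³ (E(f) = (3*f)*(f + 0)² = (3*f)*f² = 3*f³)
(-17*r(1, 3))*E(-1) = (-17*1)*(3*(-1)³) = -51*(-1) = -17*(-3) = 51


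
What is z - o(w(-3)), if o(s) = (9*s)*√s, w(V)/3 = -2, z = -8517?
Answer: -8517 + 54*I*√6 ≈ -8517.0 + 132.27*I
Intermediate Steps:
w(V) = -6 (w(V) = 3*(-2) = -6)
o(s) = 9*s^(3/2)
z - o(w(-3)) = -8517 - 9*(-6)^(3/2) = -8517 - 9*(-6*I*√6) = -8517 - (-54)*I*√6 = -8517 + 54*I*√6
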